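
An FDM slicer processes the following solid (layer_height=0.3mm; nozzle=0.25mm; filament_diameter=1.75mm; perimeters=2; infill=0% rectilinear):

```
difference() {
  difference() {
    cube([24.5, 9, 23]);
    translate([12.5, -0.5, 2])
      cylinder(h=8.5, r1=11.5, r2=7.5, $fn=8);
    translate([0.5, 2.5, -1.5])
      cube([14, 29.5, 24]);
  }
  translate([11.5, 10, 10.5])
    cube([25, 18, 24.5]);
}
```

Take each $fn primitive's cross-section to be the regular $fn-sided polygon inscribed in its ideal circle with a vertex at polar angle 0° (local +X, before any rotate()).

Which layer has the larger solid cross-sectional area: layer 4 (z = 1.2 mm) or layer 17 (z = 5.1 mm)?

layer 4 (z = 1.2 mm)

Layer 4 (z = 1.2): the cube (footprint 24.5×9) is included at this height (area 220.50 mm²); the cone at (12.5, -0.5) is absent (z outside [2, 10.5]); the cube at (0.5, 2.5) (footprint 14×29.5) is included at this height (area 413.00 mm²); Subtracting the remaining from the first: starting from the 24.5×9 cube (220.50 mm²), the 14×29.5 cube at (0.5, 2.5) partially overlaps it — only the 91.00 mm² overlap (of its 413.00 mm²) is removed, clipping the outline — area = 129.50 mm²; the cube at (11.5, 10) is absent (z outside [10.5, 35]); Subtracting the remaining from the first: none of the subtracted shapes is present at this height, so the result so far is unchanged — area = 129.50 mm². So its area = 129.50 mm². Layer 17 (z = 5.1): the 24.5×9 cube contributes its full rectangle (area 220.50 mm²); the cone at (12.5, -0.5): at t=0.365 of its height the radius interpolates to r₁+(r₂−r₁)t = 10.041, giving a regular 8-gon of that circumradius (area = (8/2)·10.041²·sin(360°/8) = 285.18 mm²); the cube at (0.5, 2.5) is present — its section is the full 14×29.5 rectangle (area 413.00 mm²); After the difference (first − rest): starting from the 24.5×9 cube (220.50 mm²), the cone at (12.5, -0.5) partially overlaps it — only the 131.94 mm² overlap (of its 285.18 mm²) is removed, clipping the outline; the 14×29.5 cube at (0.5, 2.5) partially overlaps it — only the 35.42 mm² overlap (of its 413.00 mm²) is removed, clipping the outline — area = 53.14 mm²; the cube at (11.5, 10) does not reach this height (z outside [10.5, 35]); After the difference (first − rest): none of the subtracted shapes is present at this height, so the result so far is unchanged — area = 53.14 mm². So its area = 53.14 mm². Layer 4 is larger (129.50 vs 53.14 mm²).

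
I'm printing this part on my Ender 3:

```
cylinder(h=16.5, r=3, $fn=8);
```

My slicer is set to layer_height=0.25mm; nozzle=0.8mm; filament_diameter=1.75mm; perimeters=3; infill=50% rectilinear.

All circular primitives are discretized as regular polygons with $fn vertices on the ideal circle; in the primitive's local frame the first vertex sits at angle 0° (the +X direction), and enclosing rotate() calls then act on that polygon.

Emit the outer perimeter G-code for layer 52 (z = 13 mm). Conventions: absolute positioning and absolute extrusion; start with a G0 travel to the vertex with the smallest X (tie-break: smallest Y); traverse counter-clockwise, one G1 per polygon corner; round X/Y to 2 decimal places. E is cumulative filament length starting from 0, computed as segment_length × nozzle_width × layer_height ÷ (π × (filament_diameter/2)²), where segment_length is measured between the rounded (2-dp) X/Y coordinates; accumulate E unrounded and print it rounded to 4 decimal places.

At z = 13 mm: the cylinder: section is a regular 8-gon, circumradius r=3. The outline is a single polygon with 8 vertices. Extrusion per mm of travel: 0.8 × 0.25 / (π × 0.875²) = 0.083150. Accumulating E over each segment gives final E = 1.5269.

G0 X-3.00 Y0.00 Z13.00
G1 X-2.12 Y-2.12 E0.1909
G1 X0.00 Y-3.00 E0.3817
G1 X2.12 Y-2.12 E0.5726
G1 X3.00 Y0.00 E0.7634
G1 X2.12 Y2.12 E0.9543
G1 X0.00 Y3.00 E1.1452
G1 X-2.12 Y2.12 E1.3360
G1 X-3.00 Y0.00 E1.5269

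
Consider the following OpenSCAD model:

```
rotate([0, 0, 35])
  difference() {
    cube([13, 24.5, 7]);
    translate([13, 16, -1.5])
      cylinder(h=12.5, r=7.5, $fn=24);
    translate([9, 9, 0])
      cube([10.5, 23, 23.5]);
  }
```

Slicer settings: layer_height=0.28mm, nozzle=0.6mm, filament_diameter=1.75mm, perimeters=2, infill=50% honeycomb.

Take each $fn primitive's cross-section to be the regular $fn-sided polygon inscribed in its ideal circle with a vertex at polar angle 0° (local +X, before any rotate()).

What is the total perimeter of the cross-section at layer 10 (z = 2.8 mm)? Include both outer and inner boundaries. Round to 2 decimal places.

At z = 2.8 mm: the cube is present — its section is the full 13×24.5 rectangle (perimeter 75.00 mm); the r=7.5 cylinder at (13, 16) contributes a regular 24-gon of circumradius 7.5 (perimeter = 2·24·7.500·sin(180°/24) = 46.99 mm); the cube at (9, 9) is present — its section is the full 10.5×23 rectangle (perimeter 67.00 mm); Taking the first minus the rest: starting from the 13×24.5 cube, the r=7.5 cylinder at (13, 16) partially overlaps it — only the 87.35 mm² overlap (of its 174.70 mm²) is removed, clipping the outline; the 10.5×23 cube at (9, 9) partially overlaps it — only the 6.12 mm² overlap (of its 241.50 mm²) is removed, clipping the outline — boundary = 76.99 mm; (whole slice rotated 35° about Z — lengths, areas and connectivity unchanged). Overall, the cross-section is a single solid region. Total boundary length (outer) = 76.99 mm.

76.99 mm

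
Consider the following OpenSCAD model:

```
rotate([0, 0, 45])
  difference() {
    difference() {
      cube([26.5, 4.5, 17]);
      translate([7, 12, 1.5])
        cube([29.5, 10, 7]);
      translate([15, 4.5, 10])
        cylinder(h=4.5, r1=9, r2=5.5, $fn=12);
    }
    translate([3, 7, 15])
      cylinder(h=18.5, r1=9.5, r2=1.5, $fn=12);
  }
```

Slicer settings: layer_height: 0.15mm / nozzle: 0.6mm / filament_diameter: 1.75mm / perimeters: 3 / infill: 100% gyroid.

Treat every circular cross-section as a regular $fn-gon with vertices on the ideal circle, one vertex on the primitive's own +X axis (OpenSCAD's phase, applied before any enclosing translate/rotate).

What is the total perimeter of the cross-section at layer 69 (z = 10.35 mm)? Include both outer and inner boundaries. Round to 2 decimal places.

At z = 10.35 mm: the 26.5×4.5 cube contributes its full rectangle (perimeter 62.00 mm); the cube at (7, 12) is not intersected at this z (z outside [1.5, 8.5]); the cone at (15, 4.5): at t=0.078 of its height the radius interpolates to r₁+(r₂−r₁)t = 8.728, giving a regular 12-gon of that circumradius (perimeter = 2·12·8.728·sin(180°/12) = 54.21 mm); After the difference (first − rest): starting from the 26.5×4.5 cube, the cone at (15, 4.5) partially overlaps it — only the 73.11 mm² overlap (of its 228.52 mm²) is removed, clipping the outline — boundary = 39.12 mm; the cone at (3, 7) is not intersected at this z (z outside [15, 33.5]); Taking the first minus the rest: none of the subtracted shapes is present at this height, so the result so far is unchanged — boundary = 39.12 mm; (rotated 45° about Z; rotation is an isometry so areas/perimeters/island counts are preserved). Overall, the cross-section has 2 separate islands. Total boundary length (outer) = 39.12 mm.

39.12 mm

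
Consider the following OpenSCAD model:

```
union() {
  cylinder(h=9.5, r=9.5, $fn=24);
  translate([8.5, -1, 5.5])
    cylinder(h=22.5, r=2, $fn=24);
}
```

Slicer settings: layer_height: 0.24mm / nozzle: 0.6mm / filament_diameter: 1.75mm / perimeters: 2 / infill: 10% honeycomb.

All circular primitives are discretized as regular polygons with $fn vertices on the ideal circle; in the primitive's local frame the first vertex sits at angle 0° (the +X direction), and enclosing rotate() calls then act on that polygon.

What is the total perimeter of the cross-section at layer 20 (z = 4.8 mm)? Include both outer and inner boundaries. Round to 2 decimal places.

59.52 mm

At z = 4.8 mm: the cylinder: section is a regular 24-gon, circumradius r=9.5 (perimeter = 2·24·9.500·sin(180°/24) = 59.52 mm); the cylinder at (8.5, -1) is absent (z outside [5.5, 28]); Merging all regions: only the r=9.5 cylinder is present, so the union is just that shape — boundary = 59.52 mm. Overall, the cross-section is a single solid region. Total boundary length (outer) = 59.52 mm.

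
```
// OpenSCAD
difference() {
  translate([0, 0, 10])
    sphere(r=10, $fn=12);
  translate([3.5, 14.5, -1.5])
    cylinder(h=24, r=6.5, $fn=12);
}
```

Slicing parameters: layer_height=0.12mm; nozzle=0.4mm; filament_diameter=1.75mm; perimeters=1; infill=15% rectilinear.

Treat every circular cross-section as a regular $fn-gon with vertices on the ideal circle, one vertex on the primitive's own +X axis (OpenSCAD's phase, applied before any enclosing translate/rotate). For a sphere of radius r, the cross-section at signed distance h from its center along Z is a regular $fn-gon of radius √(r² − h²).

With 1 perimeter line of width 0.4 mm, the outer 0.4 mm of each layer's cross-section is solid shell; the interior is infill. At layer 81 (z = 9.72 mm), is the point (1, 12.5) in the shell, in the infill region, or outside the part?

outside

At z = 9.72 mm: the r=10 sphere slices to a regular 12-gon of circumradius 9.996 (√(r²−h²) with h=0.28 from center); the r=6.5 cylinder at (3.5, 14.5) gives a regular 12-gon of circumradius 6.5 (constant along its height); Taking the first minus the rest: starting from the r=10 sphere, the r=6.5 cylinder at (3.5, 14.5) partially overlaps it — only the 4.99 mm² overlap (of its 126.75 mm²) is removed, clipping the outline — 1 connected region. Overall, the cross-section is a single solid region. The nearest boundary edge runs (-5.00, 8.66)→(-0.69, 9.81); distance from the point to it = 3.18 mm. The point is not inside any of the regions above, so it lies outside the cross-section (3.18 mm from the nearest boundary).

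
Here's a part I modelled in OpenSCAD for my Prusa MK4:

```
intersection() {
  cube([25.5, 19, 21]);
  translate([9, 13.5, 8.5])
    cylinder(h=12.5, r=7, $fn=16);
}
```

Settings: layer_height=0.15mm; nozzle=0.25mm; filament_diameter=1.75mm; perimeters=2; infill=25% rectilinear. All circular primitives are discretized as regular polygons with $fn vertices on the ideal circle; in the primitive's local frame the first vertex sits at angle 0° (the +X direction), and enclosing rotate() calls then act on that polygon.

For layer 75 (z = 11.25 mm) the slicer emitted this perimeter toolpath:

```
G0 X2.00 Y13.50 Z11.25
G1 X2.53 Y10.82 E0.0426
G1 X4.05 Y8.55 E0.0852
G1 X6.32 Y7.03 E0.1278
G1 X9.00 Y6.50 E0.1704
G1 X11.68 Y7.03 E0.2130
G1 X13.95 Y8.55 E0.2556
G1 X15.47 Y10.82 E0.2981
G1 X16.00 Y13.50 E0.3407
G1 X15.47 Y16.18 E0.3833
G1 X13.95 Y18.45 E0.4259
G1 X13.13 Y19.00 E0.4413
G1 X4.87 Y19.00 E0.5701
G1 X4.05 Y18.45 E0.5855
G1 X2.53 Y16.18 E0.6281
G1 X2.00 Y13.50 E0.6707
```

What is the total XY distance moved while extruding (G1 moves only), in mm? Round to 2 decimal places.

43.02 mm

Sum the Euclidean lengths of each G1 segment: total = 43.02 mm.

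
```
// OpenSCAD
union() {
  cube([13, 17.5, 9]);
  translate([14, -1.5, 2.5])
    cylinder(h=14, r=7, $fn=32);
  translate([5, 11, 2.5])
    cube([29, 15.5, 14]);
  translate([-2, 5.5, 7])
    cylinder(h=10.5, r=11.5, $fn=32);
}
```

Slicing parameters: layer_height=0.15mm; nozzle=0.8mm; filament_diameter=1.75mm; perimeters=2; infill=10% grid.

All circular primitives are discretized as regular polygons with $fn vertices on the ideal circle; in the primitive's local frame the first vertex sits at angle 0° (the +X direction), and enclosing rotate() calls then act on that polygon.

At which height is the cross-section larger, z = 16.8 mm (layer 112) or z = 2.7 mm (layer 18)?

layer 18 (z = 2.7 mm)

Layer 112 (z = 16.8): the cube does not reach this height (z outside [0, 9]); the cylinder at (14, -1.5) is not intersected at this z (z outside [2.5, 16.5]); the cube at (5, 11) does not reach this height (z outside [2.5, 16.5]); the cylinder at (-2, 5.5): section is a regular 32-gon, circumradius r=11.5 (area = (32/2)·11.500²·sin(360°/32) = 412.81 mm²); Taking the union: only the r=11.5 cylinder at (-2, 5.5) is present, so the union is just that shape — area = 412.81 mm². So its area = 412.81 mm². Layer 18 (z = 2.7): the cube is present — its section is the full 13×17.5 rectangle (area 227.50 mm²); the r=7 cylinder at (14, -1.5) contributes a regular 32-gon of circumradius 7 (area = (32/2)·7.000²·sin(360°/32) = 152.95 mm²); the cube at (5, 11) (footprint 29×15.5) is included at this height (area 449.50 mm²); the cylinder at (-2, 5.5) is absent (z outside [7, 17.5]); Combining (union): the regions partially overlap — summed areas 829.95 mm² minus the doubly-counted overlap 74.40 mm² gives 755.55 mm² — area = 755.55 mm². So its area = 755.55 mm². Layer 18 is larger (755.55 vs 412.81 mm²).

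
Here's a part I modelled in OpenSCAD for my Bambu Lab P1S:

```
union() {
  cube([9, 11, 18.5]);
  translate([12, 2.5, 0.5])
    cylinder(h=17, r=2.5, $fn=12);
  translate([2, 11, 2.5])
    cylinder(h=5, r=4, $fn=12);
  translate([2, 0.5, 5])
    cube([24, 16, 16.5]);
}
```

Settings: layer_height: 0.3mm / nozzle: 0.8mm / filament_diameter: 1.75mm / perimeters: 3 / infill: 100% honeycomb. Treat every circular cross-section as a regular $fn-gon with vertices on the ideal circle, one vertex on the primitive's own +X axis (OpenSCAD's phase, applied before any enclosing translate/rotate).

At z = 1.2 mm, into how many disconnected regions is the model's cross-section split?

At z = 1.2 mm: the cube is present — its section is the full 9×11 rectangle; the cylinder at (12, 2.5): section is a regular 12-gon, circumradius r=2.5; the cylinder at (2, 11) does not reach this height (z outside [2.5, 7.5]); the cube at (2, 0.5) does not reach this height (z outside [5, 21.5]); Combining (union): the 2 present regions are separate (no shared area or edge), so areas and boundary lengths simply add and each stays a separate island — 2 connected regions. The result has 2 disconnected regions.

2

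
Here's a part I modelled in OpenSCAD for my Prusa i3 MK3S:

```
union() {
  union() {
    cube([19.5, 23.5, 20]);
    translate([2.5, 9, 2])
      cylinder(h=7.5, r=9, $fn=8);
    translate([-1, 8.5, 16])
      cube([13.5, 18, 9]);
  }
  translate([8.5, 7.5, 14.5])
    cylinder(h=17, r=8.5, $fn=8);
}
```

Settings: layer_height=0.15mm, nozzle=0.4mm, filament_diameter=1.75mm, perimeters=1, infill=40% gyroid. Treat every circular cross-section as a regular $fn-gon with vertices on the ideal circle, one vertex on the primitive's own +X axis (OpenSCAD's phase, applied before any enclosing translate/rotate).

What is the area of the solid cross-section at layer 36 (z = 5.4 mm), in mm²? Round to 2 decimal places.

At z = 5.4 mm: the 19.5×23.5 cube contributes its full rectangle (area 458.25 mm²); the r=9 cylinder at (2.5, 9) contributes a regular 8-gon of circumradius 9 (area = (8/2)·9.000²·sin(360°/8) = 229.10 mm²); the cube at (-1, 8.5) is not intersected at this z (z outside [16, 25]); Taking the union: the regions partially overlap — summed areas 687.35 mm² minus the doubly-counted overlap 156.96 mm² gives 530.39 mm² — area = 530.39 mm²; the cylinder at (8.5, 7.5) is absent (z outside [14.5, 31.5]); Combining (union): only that combined region is present, so the union is just that shape — area = 530.39 mm². Overall, the cross-section is a single solid region. Net area = 530.39 mm².

530.39 mm²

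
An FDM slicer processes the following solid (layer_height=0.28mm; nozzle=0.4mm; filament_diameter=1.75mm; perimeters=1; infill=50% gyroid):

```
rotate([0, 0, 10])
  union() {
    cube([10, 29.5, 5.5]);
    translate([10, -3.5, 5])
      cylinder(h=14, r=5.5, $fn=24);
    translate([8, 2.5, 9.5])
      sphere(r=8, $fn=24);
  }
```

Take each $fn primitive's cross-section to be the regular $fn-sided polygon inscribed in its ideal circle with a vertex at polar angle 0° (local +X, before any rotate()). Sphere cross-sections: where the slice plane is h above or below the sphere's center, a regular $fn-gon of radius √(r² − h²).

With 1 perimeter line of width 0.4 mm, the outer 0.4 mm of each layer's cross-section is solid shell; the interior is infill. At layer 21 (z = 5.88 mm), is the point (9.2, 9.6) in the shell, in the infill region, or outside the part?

At z = 5.88 mm: the cube is absent (z outside [0, 5.5]); the r=5.5 cylinder at (10, -3.5) gives a regular 24-gon of circumradius 5.5 (constant along its height); the sphere at (8, 2.5): section is a regular 24-gon, circumradius = √(r²−h²) = √(8²−3.62²) = 7.134; Merging all regions: the regions partially overlap (shared area 47.09 mm²), so overlapping operands fuse into one piece — 1 connected region; (rotated 10° about Z; rotation is an isometry so areas/perimeters/island counts are preserved). Overall, the cross-section is a single solid region. Undo the 10° rotation: the query point maps to (10.727, 7.857) in the un-rotated model frame. The nearest boundary edge runs (9.85, 9.39)→(11.57, 8.68); distance from the point to it = 1.08 mm. The point is inside the cross-section and 1.08 mm from the nearest boundary — more than the 0.4 mm shell width (1 × 0.4), so it's in the infill interior.

infill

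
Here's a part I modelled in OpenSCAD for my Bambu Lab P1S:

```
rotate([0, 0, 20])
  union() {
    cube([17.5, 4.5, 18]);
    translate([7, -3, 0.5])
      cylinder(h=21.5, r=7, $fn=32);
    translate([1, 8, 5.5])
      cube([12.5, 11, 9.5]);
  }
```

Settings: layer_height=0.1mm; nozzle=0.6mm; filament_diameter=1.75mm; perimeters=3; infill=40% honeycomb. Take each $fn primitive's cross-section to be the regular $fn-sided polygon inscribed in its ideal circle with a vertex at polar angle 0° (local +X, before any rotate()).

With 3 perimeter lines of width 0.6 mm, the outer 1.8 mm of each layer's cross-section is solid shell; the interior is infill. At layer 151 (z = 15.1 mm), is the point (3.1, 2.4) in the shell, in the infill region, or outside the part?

infill

At z = 15.1 mm: the cube (footprint 17.5×4.5) is included at this height; the r=7 cylinder at (7, -3) contributes a regular 32-gon of circumradius 7; the cube at (1, 8) is not intersected at this z (z outside [5.5, 15]); Combining (union): the regions partially overlap (shared area 35.93 mm²), so overlapping operands fuse into one piece — 1 connected region; (rotated 20° about Z; rotation is an isometry so areas/perimeters/island counts are preserved). Overall, the cross-section is a single solid region. Undo the 20° rotation: the query point maps to (3.734, 1.195) in the un-rotated model frame. The nearest boundary edge runs (0.53, -0.32)→(0.70, 0.00); distance from the point to it = 3.26 mm. The point is inside the cross-section and 3.26 mm from the nearest boundary — more than the 1.8 mm shell width (3 × 0.6), so it's in the infill interior.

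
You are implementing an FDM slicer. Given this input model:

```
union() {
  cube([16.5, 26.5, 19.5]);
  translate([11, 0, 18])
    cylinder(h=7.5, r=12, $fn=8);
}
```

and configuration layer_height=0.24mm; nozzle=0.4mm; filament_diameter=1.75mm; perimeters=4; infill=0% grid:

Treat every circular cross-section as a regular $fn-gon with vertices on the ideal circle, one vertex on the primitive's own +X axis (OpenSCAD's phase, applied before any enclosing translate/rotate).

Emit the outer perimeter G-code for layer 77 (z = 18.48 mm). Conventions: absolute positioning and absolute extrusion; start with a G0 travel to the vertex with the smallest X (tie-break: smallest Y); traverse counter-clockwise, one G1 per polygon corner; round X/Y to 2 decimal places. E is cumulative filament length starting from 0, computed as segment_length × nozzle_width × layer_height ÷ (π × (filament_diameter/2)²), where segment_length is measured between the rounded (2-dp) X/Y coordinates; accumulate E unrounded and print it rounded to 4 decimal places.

G0 X-1.00 Y0.00 Z18.48
G1 X2.51 Y-8.49 E0.3667
G1 X11.00 Y-12.00 E0.7333
G1 X19.49 Y-8.49 E1.1000
G1 X23.00 Y0.00 E1.4667
G1 X19.49 Y8.49 E1.8334
G1 X16.50 Y9.72 E1.9624
G1 X16.50 Y26.50 E2.6321
G1 X0.00 Y26.50 E3.2907
G1 X0.00 Y2.41 E4.2522
G1 X-1.00 Y0.00 E4.3563

At z = 18.48 mm: the cube (footprint 16.5×26.5) is included at this height; the r=12 cylinder at (11, 0) contributes a regular 8-gon of circumradius 12; Combining (union): the regions partially overlap (shared area 160.35 mm²), so overlapping operands fuse into one piece — 1 connected region. The outline is a single polygon with 10 vertices. Extrusion per mm of travel: 0.4 × 0.24 / (π × 0.875²) = 0.039912. Accumulating E over each segment gives final E = 4.3563.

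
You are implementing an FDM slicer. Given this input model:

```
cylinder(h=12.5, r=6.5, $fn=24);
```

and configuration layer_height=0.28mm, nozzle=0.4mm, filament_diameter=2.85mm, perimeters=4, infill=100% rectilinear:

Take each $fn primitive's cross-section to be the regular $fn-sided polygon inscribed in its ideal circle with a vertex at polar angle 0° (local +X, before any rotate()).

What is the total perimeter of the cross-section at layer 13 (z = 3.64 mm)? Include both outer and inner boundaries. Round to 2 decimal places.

At z = 3.64 mm: the r=6.5 cylinder gives a regular 24-gon of circumradius 6.5 (constant along its height) (perimeter = 2·24·6.500·sin(180°/24) = 40.72 mm). Overall, the cross-section is a single solid region. Total boundary length (outer) = 40.72 mm.

40.72 mm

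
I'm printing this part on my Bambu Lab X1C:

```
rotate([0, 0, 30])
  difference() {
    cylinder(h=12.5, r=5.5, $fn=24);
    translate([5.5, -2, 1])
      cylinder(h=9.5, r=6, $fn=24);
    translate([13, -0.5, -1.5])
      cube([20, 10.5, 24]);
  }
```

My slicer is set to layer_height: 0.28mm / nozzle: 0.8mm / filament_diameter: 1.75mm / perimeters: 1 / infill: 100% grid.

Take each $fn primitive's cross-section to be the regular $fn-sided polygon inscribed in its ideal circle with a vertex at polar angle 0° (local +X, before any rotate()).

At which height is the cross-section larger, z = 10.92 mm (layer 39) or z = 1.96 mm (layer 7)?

Layer 39 (z = 10.92): the cylinder: section is a regular 24-gon, circumradius r=5.5 (area = (24/2)·5.500²·sin(360°/24) = 93.95 mm²); the cylinder at (5.5, -2) is absent (z outside [1, 10.5]); the 20×10.5 cube at (13, -0.5) contributes its full rectangle (area 210.00 mm²); Subtracting the remaining from the first: starting from the r=5.5 cylinder (93.95 mm²), the 20×10.5 cube at (13, -0.5) misses the remaining region (no effect) — area = 93.95 mm²; (rotated 30° about Z; rotation is an isometry so areas/perimeters/island counts are preserved). So its area = 93.95 mm². Layer 7 (z = 1.96): the cylinder: section is a regular 24-gon, circumradius r=5.5 (area = (24/2)·5.500²·sin(360°/24) = 93.95 mm²); the r=6 cylinder at (5.5, -2) gives a regular 24-gon of circumradius 6 (constant along its height) (area = (24/2)·6.000²·sin(360°/24) = 111.81 mm²); the cube at (13, -0.5) (footprint 20×10.5) is included at this height (area 210.00 mm²); Taking the first minus the rest: starting from the r=5.5 cylinder (93.95 mm²), the r=6 cylinder at (5.5, -2) partially overlaps it — only the 38.74 mm² overlap (of its 111.81 mm²) is removed, clipping the outline; the 20×10.5 cube at (13, -0.5) misses the remaining region (no effect) — area = 55.21 mm²; (rotated 30° about Z; rotation is an isometry so areas/perimeters/island counts are preserved). So its area = 55.21 mm². Layer 39 is larger (93.95 vs 55.21 mm²).

layer 39 (z = 10.92 mm)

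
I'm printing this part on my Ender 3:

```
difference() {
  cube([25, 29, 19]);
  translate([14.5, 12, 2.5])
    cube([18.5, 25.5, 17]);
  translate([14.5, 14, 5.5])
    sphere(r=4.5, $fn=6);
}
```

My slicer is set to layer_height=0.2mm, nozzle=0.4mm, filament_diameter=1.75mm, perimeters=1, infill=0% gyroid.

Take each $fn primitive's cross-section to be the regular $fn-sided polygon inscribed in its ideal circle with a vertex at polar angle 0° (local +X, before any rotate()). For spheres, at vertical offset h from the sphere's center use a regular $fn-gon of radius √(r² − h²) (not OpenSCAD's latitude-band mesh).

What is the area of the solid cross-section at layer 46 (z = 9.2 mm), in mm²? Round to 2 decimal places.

At z = 9.2 mm: the cube is present — its section is the full 25×29 rectangle (area 725.00 mm²); the cube at (14.5, 12) is present — its section is the full 18.5×25.5 rectangle (area 471.75 mm²); the r=4.5 sphere at (14.5, 14) slices to a regular 6-gon of circumradius 2.561 (√(r²−h²) with h=3.7 from center) (area = (6/2)·2.561²·sin(360°/6) = 17.04 mm²); Subtracting the remaining from the first: starting from the 25×29 cube (725.00 mm²), the 18.5×25.5 cube at (14.5, 12) partially overlaps it — only the 178.50 mm² overlap (of its 471.75 mm²) is removed, clipping the outline; the r=4.5 sphere at (14.5, 14) partially overlaps it — only the 8.81 mm² overlap (of its 17.04 mm²) is removed, clipping the outline — area = 537.69 mm². Overall, the cross-section is a single solid region. Net area = 537.69 mm².

537.69 mm²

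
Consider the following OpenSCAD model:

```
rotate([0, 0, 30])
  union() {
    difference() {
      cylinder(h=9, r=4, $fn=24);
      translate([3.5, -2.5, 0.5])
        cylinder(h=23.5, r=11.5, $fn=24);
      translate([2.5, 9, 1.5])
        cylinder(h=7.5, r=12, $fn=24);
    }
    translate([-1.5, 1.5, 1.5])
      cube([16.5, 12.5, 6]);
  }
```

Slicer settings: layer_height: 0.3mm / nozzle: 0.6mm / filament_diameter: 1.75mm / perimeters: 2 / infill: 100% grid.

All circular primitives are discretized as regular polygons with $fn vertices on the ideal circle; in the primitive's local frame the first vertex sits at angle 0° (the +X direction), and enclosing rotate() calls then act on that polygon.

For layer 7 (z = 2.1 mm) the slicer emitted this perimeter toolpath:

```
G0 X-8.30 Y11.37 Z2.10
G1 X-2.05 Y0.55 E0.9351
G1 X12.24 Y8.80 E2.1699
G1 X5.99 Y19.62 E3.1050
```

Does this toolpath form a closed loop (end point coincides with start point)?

no

Start point (G0): (-8.30, 11.37). End point (last G1): the path does not return to the start — open.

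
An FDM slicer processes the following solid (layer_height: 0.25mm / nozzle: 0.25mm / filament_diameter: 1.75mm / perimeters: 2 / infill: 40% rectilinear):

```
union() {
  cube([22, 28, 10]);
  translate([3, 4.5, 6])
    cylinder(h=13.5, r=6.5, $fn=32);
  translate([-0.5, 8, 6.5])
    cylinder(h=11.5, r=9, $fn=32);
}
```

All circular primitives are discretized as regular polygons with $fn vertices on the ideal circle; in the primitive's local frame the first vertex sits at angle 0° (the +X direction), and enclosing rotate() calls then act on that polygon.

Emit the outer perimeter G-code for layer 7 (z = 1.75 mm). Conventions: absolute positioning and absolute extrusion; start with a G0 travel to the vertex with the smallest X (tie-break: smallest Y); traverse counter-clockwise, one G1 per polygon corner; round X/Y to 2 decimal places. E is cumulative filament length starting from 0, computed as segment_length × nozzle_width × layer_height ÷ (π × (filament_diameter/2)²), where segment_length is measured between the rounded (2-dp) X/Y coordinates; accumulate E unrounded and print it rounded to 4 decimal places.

At z = 1.75 mm: the cube is present — its section is the full 22×28 rectangle; the cylinder at (3, 4.5) does not reach this height (z outside [6, 19.5]); the cylinder at (-0.5, 8) is not intersected at this z (z outside [6.5, 18]); Taking the union: only the 22×28 cube is present, so the union is just that shape — 1 connected region. The outline is a single polygon with 4 vertices. Extrusion per mm of travel: 0.25 × 0.25 / (π × 0.875²) = 0.025984. Accumulating E over each segment gives final E = 2.5984.

G0 X0.00 Y0.00 Z1.75
G1 X22.00 Y0.00 E0.5717
G1 X22.00 Y28.00 E1.2992
G1 X0.00 Y28.00 E1.8709
G1 X0.00 Y0.00 E2.5984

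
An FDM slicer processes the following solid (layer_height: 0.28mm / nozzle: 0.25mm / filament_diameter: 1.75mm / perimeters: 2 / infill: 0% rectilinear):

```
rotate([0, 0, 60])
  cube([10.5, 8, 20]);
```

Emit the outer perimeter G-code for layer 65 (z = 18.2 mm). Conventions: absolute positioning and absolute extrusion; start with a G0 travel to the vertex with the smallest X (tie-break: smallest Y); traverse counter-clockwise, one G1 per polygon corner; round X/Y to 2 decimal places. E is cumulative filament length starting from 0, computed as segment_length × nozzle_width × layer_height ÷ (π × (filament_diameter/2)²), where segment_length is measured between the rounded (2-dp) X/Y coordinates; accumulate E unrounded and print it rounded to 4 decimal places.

At z = 18.2 mm: the cube is present — its section is the full 10.5×8 rectangle; (rotated 60° about Z; rotation is an isometry so areas/perimeters/island counts are preserved). The outline is a single polygon with 4 vertices. Extrusion per mm of travel: 0.25 × 0.28 / (π × 0.875²) = 0.029103. Accumulating E over each segment gives final E = 1.0767.

G0 X-6.93 Y4.00 Z18.20
G1 X0.00 Y0.00 E0.2329
G1 X5.25 Y9.09 E0.5384
G1 X-1.68 Y13.09 E0.7712
G1 X-6.93 Y4.00 E1.0767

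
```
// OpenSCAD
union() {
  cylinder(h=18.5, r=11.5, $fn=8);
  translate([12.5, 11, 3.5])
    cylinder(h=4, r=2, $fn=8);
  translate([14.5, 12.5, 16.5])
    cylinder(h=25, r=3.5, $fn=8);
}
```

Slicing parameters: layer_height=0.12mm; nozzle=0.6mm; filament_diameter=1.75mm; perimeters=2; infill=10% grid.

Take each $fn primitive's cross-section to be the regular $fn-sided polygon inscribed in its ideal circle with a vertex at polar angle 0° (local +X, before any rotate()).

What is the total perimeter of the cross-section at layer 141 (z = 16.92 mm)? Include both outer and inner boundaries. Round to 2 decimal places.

At z = 16.92 mm: the cylinder: section is a regular 8-gon, circumradius r=11.5 (perimeter = 2·8·11.500·sin(180°/8) = 70.41 mm); the cylinder at (12.5, 11) is absent (z outside [3.5, 7.5]); the r=3.5 cylinder at (14.5, 12.5) gives a regular 8-gon of circumradius 3.5 (constant along its height) (perimeter = 2·8·3.500·sin(180°/8) = 21.43 mm); Combining (union): the 2 present regions are separate (no shared area or edge), so areas and boundary lengths simply add and each stays a separate island — boundary = 91.84 mm. Overall, the cross-section has 2 separate islands. Total boundary length (outer) = 91.84 mm.

91.84 mm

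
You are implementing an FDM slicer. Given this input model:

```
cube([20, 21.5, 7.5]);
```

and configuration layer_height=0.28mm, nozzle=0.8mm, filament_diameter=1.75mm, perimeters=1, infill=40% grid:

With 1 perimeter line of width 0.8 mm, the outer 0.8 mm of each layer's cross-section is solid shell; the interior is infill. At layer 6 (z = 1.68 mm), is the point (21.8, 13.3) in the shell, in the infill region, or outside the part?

At z = 1.68 mm: the cube is present — its section is the full 20×21.5 rectangle. Overall, the cross-section is a single solid region. The nearest boundary edge runs (20.00, 0.00)→(20.00, 21.50); distance from the point to it = 1.80 mm. The point is not inside any of the regions above, so it lies outside the cross-section (1.80 mm from the nearest boundary).

outside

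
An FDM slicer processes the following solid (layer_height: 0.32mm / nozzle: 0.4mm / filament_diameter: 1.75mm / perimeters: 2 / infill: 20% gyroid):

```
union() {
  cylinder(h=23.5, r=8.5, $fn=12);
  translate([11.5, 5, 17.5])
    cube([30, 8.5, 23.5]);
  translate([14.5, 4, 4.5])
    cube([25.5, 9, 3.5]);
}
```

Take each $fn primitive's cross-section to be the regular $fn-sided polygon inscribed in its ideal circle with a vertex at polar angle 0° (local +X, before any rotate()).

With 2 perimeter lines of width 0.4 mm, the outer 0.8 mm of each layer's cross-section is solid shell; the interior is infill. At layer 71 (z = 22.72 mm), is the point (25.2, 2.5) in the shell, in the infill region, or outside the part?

At z = 22.72 mm: the cylinder: section is a regular 12-gon, circumradius r=8.5; the cube at (11.5, 5) (footprint 30×8.5) is included at this height; the cube at (14.5, 4) is not intersected at this z (z outside [4.5, 8]); Merging all regions: the 2 present regions are separate (no shared area or edge), so areas and boundary lengths simply add and each stays a separate island — 2 connected regions. Overall, the cross-section has 2 separate islands. The nearest boundary edge runs (41.50, 5.00)→(11.50, 5.00); distance from the point to it = 2.50 mm. The point is not inside any of the regions above, so it lies outside the cross-section (2.50 mm from the nearest boundary).

outside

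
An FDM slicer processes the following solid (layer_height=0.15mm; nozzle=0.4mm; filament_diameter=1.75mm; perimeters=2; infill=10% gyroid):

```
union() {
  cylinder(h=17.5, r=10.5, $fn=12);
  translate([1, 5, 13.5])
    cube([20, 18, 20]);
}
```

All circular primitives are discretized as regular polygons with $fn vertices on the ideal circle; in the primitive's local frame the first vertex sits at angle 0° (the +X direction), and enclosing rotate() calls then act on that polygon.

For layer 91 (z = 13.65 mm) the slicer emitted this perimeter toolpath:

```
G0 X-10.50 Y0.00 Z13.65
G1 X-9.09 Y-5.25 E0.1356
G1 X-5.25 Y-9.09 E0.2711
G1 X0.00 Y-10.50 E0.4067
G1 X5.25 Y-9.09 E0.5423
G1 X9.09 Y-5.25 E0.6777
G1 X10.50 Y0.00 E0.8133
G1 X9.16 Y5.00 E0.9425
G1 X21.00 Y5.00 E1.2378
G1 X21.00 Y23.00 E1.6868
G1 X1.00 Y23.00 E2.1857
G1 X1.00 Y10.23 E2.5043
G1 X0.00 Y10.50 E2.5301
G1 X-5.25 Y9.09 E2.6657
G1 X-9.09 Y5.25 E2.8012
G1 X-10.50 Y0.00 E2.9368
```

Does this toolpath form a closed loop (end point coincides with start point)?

yes

Start point (G0): (-10.50, 0.00). End point (last G1): the path returns to the start — closed.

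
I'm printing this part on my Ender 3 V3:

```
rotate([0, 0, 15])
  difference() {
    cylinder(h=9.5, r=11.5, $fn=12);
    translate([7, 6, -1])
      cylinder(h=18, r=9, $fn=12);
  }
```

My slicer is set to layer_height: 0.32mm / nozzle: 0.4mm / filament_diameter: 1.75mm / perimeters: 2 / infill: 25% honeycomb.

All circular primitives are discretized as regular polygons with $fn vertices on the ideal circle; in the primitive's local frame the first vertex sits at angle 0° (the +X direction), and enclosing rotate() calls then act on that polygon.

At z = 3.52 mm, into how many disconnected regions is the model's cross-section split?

At z = 3.52 mm: the r=11.5 cylinder gives a regular 12-gon of circumradius 11.5 (constant along its height); the r=9 cylinder at (7, 6) gives a regular 12-gon of circumradius 9 (constant along its height); Subtracting the remaining from the first: starting from the r=11.5 cylinder, the r=9 cylinder at (7, 6) partially overlaps it — only the 134.85 mm² overlap (of its 243.00 mm²) is removed, clipping the outline — 1 connected region; (rotated 15° about Z; rotation is an isometry so areas/perimeters/island counts are preserved). The result has 1 disconnected region.

1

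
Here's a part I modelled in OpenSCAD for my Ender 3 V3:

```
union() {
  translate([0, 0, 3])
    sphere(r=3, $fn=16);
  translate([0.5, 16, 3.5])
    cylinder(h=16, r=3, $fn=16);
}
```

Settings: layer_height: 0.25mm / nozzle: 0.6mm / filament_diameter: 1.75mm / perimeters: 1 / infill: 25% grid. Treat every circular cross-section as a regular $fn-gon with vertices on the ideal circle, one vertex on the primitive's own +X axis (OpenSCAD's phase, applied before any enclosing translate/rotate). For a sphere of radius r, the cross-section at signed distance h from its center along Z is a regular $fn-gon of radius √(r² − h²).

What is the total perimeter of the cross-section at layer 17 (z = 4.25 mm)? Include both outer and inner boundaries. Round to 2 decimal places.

At z = 4.25 mm: the r=3 sphere contributes a regular 16-gon of circumradius √(3²−1.25²) = 2.727 (perimeter = 2·16·2.727·sin(180°/16) = 17.03 mm); the r=3 cylinder at (0.5, 16) gives a regular 16-gon of circumradius 3 (constant along its height) (perimeter = 2·16·3.000·sin(180°/16) = 18.73 mm); Combining (union): the 2 present regions are separate (no shared area or edge), so areas and boundary lengths simply add and each stays a separate island — boundary = 35.75 mm. Overall, the cross-section has 2 separate islands. Total boundary length (outer) = 35.75 mm.

35.75 mm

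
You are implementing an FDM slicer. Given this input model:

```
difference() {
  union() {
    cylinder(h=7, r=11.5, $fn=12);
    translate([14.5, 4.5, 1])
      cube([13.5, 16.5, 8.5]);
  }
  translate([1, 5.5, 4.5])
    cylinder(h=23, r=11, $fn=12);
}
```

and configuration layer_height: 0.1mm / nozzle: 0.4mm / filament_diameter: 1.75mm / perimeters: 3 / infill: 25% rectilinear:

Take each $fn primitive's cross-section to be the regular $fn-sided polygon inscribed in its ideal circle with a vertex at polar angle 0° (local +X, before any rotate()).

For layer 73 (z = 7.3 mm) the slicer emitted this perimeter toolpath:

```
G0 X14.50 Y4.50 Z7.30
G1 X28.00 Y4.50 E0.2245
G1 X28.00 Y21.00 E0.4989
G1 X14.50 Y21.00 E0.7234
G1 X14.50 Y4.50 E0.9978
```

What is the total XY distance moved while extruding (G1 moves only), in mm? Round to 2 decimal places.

Sum the Euclidean lengths of each G1 segment: total = 60.00 mm.

60.00 mm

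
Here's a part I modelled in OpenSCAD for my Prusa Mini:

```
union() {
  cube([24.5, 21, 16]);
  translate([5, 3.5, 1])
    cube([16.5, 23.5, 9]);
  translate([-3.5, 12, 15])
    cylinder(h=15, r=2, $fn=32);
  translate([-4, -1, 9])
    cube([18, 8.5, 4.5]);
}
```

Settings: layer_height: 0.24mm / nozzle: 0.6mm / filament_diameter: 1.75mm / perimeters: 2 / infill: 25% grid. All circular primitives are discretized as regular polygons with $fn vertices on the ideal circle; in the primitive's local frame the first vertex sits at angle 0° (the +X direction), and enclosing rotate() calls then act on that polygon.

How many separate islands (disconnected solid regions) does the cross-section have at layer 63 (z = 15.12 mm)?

At z = 15.12 mm: the 24.5×21 cube contributes its full rectangle; the cube at (5, 3.5) does not reach this height (z outside [1, 10]); the r=2 cylinder at (-3.5, 12) contributes a regular 32-gon of circumradius 2; the cube at (-4, -1) does not reach this height (z outside [9, 13.5]); Combining (union): the 2 present regions are separate (no shared area or edge), so areas and boundary lengths simply add and each stays a separate island — 2 connected regions. Overall, the cross-section has 2 separate islands. Island count = 2.

2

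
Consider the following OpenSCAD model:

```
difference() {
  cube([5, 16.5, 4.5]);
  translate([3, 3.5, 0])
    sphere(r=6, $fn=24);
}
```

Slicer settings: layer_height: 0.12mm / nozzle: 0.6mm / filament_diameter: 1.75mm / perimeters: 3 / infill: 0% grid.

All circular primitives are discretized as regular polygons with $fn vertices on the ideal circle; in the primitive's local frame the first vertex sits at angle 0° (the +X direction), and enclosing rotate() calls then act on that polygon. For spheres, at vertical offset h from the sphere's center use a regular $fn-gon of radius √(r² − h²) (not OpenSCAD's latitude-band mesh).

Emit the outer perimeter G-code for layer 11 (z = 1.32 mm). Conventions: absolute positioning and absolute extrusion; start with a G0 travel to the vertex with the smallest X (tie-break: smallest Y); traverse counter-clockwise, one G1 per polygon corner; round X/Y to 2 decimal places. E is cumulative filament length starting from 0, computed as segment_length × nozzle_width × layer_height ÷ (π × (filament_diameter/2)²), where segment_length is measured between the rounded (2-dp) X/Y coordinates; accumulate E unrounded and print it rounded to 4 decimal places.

G0 X0.00 Y8.51 Z1.32
G1 X0.07 Y8.57 E0.0028
G1 X1.49 Y9.15 E0.0487
G1 X3.00 Y9.35 E0.0943
G1 X4.51 Y9.15 E0.1399
G1 X5.00 Y8.95 E0.1557
G1 X5.00 Y16.50 E0.3817
G1 X0.00 Y16.50 E0.5314
G1 X0.00 Y8.51 E0.7706

At z = 1.32 mm: the 5×16.5 cube contributes its full rectangle; the r=6 sphere at (3, 3.5) contributes a regular 24-gon of circumradius √(6²−1.32²) = 5.853; Subtracting the remaining from the first: starting from the 5×16.5 cube, the r=6 sphere at (3, 3.5) partially overlaps it — only the 45.56 mm² overlap (of its 106.40 mm²) is removed, clipping the outline — 1 connected region. The outline is a single polygon with 8 vertices. Extrusion per mm of travel: 0.6 × 0.12 / (π × 0.875²) = 0.029934. Accumulating E over each segment gives final E = 0.7706.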